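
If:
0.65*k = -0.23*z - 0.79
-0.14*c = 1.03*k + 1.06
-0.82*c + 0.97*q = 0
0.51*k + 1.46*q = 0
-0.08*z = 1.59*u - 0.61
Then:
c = 0.45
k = -1.09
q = 0.38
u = 0.40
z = -0.35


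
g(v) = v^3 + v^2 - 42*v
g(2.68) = -86.13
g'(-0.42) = -42.31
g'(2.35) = -20.73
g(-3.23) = 112.39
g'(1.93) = -26.97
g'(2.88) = -11.36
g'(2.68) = -15.09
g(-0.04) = 1.68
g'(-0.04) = -42.08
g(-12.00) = -1080.00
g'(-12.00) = 366.00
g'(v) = 3*v^2 + 2*v - 42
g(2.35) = -80.20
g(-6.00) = 72.00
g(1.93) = -70.15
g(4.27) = -83.25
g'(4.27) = 21.24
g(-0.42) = 17.74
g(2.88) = -88.78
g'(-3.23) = -17.16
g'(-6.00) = 54.00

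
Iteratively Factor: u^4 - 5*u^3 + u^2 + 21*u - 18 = (u - 3)*(u^3 - 2*u^2 - 5*u + 6) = (u - 3)*(u + 2)*(u^2 - 4*u + 3) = (u - 3)*(u - 1)*(u + 2)*(u - 3)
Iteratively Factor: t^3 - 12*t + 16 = (t - 2)*(t^2 + 2*t - 8) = (t - 2)^2*(t + 4)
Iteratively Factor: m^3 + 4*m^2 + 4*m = (m)*(m^2 + 4*m + 4) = m*(m + 2)*(m + 2)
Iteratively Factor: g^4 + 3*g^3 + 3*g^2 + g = (g + 1)*(g^3 + 2*g^2 + g) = (g + 1)^2*(g^2 + g) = g*(g + 1)^2*(g + 1)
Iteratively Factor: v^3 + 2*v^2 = (v + 2)*(v^2) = v*(v + 2)*(v)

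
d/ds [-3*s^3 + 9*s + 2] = 9 - 9*s^2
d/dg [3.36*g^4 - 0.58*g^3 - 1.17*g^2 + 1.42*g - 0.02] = 13.44*g^3 - 1.74*g^2 - 2.34*g + 1.42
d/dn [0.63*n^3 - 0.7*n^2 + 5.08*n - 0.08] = 1.89*n^2 - 1.4*n + 5.08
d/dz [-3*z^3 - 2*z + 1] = -9*z^2 - 2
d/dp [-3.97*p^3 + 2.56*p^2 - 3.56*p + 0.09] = -11.91*p^2 + 5.12*p - 3.56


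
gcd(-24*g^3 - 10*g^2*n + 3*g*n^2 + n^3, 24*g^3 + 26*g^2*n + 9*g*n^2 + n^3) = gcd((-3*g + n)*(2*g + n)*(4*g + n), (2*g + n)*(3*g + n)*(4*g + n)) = 8*g^2 + 6*g*n + n^2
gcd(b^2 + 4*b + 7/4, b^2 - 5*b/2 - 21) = b + 7/2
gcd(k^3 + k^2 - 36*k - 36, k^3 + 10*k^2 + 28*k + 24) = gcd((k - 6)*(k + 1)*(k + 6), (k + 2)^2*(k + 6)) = k + 6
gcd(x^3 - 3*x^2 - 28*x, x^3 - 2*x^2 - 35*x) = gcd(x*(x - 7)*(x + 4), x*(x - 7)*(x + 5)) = x^2 - 7*x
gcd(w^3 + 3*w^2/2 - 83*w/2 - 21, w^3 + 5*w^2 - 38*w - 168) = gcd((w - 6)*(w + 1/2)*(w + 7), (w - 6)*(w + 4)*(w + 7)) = w^2 + w - 42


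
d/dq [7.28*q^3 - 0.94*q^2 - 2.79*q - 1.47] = 21.84*q^2 - 1.88*q - 2.79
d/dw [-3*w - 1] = -3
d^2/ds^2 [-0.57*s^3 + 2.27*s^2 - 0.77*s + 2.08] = 4.54 - 3.42*s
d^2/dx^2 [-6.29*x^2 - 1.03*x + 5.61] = -12.5800000000000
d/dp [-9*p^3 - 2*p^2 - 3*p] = -27*p^2 - 4*p - 3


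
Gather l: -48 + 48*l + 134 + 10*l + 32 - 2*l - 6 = 56*l + 112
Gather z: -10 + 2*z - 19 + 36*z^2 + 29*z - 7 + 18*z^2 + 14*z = 54*z^2 + 45*z - 36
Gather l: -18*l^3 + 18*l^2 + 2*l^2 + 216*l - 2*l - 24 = -18*l^3 + 20*l^2 + 214*l - 24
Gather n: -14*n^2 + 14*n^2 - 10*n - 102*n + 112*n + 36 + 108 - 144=0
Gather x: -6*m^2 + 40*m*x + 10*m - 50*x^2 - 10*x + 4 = -6*m^2 + 10*m - 50*x^2 + x*(40*m - 10) + 4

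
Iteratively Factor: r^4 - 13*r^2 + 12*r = (r - 1)*(r^3 + r^2 - 12*r) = (r - 1)*(r + 4)*(r^2 - 3*r) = r*(r - 1)*(r + 4)*(r - 3)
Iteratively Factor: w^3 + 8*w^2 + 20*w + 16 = (w + 2)*(w^2 + 6*w + 8) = (w + 2)*(w + 4)*(w + 2)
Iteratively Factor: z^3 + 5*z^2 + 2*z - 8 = (z - 1)*(z^2 + 6*z + 8) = (z - 1)*(z + 2)*(z + 4)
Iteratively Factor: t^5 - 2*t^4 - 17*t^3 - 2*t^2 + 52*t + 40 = (t + 1)*(t^4 - 3*t^3 - 14*t^2 + 12*t + 40) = (t + 1)*(t + 2)*(t^3 - 5*t^2 - 4*t + 20) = (t + 1)*(t + 2)^2*(t^2 - 7*t + 10) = (t - 5)*(t + 1)*(t + 2)^2*(t - 2)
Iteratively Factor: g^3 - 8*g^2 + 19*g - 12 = (g - 4)*(g^2 - 4*g + 3) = (g - 4)*(g - 3)*(g - 1)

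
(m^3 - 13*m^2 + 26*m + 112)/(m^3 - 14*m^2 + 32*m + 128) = (m - 7)/(m - 8)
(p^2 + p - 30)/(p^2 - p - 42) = (p - 5)/(p - 7)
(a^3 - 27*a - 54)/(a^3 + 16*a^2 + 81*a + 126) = (a^2 - 3*a - 18)/(a^2 + 13*a + 42)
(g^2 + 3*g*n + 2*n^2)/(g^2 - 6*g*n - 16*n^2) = (g + n)/(g - 8*n)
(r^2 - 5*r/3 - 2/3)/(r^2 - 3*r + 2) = (r + 1/3)/(r - 1)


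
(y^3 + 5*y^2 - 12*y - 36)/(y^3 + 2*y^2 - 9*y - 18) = (y + 6)/(y + 3)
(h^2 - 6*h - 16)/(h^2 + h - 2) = (h - 8)/(h - 1)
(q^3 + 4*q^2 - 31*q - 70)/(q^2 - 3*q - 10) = q + 7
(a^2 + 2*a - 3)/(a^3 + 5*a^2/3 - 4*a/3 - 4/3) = 3*(a + 3)/(3*a^2 + 8*a + 4)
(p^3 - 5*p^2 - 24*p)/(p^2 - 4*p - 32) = p*(p + 3)/(p + 4)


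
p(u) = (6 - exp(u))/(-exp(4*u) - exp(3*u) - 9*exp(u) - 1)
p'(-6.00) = 0.13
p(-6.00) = -5.87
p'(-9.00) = 0.01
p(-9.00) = -5.99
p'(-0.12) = 0.69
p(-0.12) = -0.50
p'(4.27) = -0.00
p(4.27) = 0.00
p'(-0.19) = 0.72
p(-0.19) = -0.55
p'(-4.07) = 0.71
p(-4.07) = -5.19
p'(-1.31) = 1.28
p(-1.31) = -1.66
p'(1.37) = 0.03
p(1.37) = -0.01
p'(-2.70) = 1.44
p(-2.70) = -3.70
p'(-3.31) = 1.14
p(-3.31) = -4.49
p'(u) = (6 - exp(u))*(4*exp(4*u) + 3*exp(3*u) + 9*exp(u))/(-exp(4*u) - exp(3*u) - 9*exp(u) - 1)^2 - exp(u)/(-exp(4*u) - exp(3*u) - 9*exp(u) - 1)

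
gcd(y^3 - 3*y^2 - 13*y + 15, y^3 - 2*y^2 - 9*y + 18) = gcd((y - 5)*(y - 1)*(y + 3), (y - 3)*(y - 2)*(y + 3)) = y + 3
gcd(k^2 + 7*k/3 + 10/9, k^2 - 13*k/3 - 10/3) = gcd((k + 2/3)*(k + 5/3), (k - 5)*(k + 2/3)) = k + 2/3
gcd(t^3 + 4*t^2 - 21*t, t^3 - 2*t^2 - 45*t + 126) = t^2 + 4*t - 21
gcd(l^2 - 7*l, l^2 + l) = l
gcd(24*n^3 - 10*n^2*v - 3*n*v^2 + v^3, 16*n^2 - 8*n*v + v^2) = -4*n + v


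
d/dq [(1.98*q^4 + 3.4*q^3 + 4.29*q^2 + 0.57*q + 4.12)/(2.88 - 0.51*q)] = (-3.0294*q^4 + 19.3416*q^3 + 27.1881*q^2 + 24.7104*q + 3.7428)/(0.2601*q^2 - 2.9376*q + 8.2944)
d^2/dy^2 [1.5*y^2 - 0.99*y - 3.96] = 3.00000000000000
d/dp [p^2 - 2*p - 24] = 2*p - 2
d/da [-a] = -1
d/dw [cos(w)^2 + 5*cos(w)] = -(2*cos(w) + 5)*sin(w)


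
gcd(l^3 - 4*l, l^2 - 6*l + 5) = 1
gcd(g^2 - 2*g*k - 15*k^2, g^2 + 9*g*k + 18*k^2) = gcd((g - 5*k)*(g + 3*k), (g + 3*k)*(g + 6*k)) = g + 3*k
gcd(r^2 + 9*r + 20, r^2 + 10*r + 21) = 1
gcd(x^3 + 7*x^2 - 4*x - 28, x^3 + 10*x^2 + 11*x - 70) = x^2 + 5*x - 14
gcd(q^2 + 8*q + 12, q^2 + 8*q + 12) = q^2 + 8*q + 12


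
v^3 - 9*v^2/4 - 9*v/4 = v*(v - 3)*(v + 3/4)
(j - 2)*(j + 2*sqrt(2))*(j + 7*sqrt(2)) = j^3 - 2*j^2 + 9*sqrt(2)*j^2 - 18*sqrt(2)*j + 28*j - 56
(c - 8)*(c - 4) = c^2 - 12*c + 32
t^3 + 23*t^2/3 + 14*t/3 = t*(t + 2/3)*(t + 7)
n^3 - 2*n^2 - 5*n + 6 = (n - 3)*(n - 1)*(n + 2)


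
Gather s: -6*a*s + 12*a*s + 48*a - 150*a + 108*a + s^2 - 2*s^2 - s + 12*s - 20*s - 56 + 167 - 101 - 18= 6*a - s^2 + s*(6*a - 9) - 8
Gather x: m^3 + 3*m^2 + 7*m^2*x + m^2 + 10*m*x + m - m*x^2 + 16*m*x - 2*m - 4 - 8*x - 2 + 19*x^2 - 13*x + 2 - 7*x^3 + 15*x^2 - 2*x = m^3 + 4*m^2 - m - 7*x^3 + x^2*(34 - m) + x*(7*m^2 + 26*m - 23) - 4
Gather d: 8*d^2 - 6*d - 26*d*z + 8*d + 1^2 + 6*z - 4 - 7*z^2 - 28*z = 8*d^2 + d*(2 - 26*z) - 7*z^2 - 22*z - 3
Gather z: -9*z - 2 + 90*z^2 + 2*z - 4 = 90*z^2 - 7*z - 6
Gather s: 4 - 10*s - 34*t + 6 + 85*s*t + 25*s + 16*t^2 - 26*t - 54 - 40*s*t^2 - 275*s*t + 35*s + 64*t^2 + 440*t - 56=s*(-40*t^2 - 190*t + 50) + 80*t^2 + 380*t - 100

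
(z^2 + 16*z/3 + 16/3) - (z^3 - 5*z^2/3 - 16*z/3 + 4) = -z^3 + 8*z^2/3 + 32*z/3 + 4/3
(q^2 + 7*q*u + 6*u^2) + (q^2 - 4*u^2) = 2*q^2 + 7*q*u + 2*u^2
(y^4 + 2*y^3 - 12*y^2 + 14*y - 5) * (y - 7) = y^5 - 5*y^4 - 26*y^3 + 98*y^2 - 103*y + 35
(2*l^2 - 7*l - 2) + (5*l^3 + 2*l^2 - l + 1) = 5*l^3 + 4*l^2 - 8*l - 1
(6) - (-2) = 8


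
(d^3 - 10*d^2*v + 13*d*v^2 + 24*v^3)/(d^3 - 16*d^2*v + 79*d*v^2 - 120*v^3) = (-d - v)/(-d + 5*v)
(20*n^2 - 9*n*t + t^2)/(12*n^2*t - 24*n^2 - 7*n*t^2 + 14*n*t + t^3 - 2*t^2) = (-5*n + t)/(-3*n*t + 6*n + t^2 - 2*t)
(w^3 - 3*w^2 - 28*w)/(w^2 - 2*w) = (w^2 - 3*w - 28)/(w - 2)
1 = 1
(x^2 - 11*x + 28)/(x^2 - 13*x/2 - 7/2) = 2*(x - 4)/(2*x + 1)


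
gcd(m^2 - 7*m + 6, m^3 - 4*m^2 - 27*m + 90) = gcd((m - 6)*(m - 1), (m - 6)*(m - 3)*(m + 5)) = m - 6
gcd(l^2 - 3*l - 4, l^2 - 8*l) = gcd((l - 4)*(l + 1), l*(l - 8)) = 1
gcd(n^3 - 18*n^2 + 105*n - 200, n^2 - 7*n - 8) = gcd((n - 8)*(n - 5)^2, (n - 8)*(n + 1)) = n - 8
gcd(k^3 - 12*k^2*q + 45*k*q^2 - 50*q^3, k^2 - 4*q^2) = -k + 2*q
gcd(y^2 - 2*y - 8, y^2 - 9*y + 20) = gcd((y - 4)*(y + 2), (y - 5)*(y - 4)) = y - 4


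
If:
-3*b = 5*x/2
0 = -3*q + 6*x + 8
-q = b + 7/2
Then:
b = 185/42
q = -166/21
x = -37/7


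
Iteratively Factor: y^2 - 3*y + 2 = (y - 2)*(y - 1)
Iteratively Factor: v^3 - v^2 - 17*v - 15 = (v + 3)*(v^2 - 4*v - 5) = (v + 1)*(v + 3)*(v - 5)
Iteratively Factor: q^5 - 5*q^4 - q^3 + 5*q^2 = (q + 1)*(q^4 - 6*q^3 + 5*q^2) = q*(q + 1)*(q^3 - 6*q^2 + 5*q) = q*(q - 1)*(q + 1)*(q^2 - 5*q) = q^2*(q - 1)*(q + 1)*(q - 5)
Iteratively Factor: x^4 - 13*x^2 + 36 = (x - 2)*(x^3 + 2*x^2 - 9*x - 18) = (x - 2)*(x + 2)*(x^2 - 9) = (x - 3)*(x - 2)*(x + 2)*(x + 3)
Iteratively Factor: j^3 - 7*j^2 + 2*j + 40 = (j + 2)*(j^2 - 9*j + 20) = (j - 5)*(j + 2)*(j - 4)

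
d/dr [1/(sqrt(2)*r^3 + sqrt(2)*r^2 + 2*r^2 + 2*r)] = (-3*sqrt(2)*r^2 - 4*r - 2*sqrt(2)*r - 2)/(r^2*(sqrt(2)*r^2 + sqrt(2)*r + 2*r + 2)^2)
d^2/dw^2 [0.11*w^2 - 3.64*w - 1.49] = 0.220000000000000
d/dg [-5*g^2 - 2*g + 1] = -10*g - 2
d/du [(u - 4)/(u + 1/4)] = 68/(4*u + 1)^2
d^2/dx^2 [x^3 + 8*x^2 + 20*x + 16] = 6*x + 16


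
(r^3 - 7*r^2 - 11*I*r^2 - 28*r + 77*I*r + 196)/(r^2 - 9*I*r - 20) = (r^2 - 7*r*(1 + I) + 49*I)/(r - 5*I)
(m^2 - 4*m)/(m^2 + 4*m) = (m - 4)/(m + 4)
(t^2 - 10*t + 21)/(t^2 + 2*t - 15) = (t - 7)/(t + 5)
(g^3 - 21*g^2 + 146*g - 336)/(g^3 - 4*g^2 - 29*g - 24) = (g^2 - 13*g + 42)/(g^2 + 4*g + 3)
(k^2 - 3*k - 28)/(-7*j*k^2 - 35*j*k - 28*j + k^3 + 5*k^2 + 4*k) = (7 - k)/(7*j*k + 7*j - k^2 - k)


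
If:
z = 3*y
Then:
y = z/3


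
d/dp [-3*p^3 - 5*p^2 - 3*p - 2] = -9*p^2 - 10*p - 3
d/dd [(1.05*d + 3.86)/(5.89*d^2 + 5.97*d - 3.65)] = (6.1845*d^2 + 6.2685*d - (1.05*d + 3.86)*(11.78*d + 5.97) - 3.8325)/(5.89*d^2 + 5.97*d - 3.65)^2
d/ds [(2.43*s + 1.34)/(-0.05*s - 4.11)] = (-0.496015*s - 40.772433)/(0.05*s + 4.11)^3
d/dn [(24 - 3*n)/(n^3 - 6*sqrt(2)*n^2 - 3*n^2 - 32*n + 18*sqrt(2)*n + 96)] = 3*(-n^3 + 3*n^2 + 6*sqrt(2)*n^2 - 18*sqrt(2)*n + 32*n - (n - 8)*(-3*n^2 + 6*n + 12*sqrt(2)*n - 18*sqrt(2) + 32) - 96)/(n^3 - 6*sqrt(2)*n^2 - 3*n^2 - 32*n + 18*sqrt(2)*n + 96)^2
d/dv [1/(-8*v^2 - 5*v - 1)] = (16*v + 5)/(8*v^2 + 5*v + 1)^2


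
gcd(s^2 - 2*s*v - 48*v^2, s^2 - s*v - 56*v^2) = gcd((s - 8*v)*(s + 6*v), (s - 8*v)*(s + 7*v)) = s - 8*v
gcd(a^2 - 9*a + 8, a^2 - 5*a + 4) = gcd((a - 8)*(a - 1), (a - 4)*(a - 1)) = a - 1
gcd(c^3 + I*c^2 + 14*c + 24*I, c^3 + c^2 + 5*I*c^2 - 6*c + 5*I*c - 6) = c^2 + 5*I*c - 6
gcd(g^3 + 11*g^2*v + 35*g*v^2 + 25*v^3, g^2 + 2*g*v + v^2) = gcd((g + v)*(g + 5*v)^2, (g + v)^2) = g + v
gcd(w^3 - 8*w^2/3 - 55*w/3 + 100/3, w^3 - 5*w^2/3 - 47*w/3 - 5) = w - 5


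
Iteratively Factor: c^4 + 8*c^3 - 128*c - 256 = (c + 4)*(c^3 + 4*c^2 - 16*c - 64) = (c + 4)^2*(c^2 - 16) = (c - 4)*(c + 4)^2*(c + 4)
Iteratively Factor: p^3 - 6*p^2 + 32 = (p + 2)*(p^2 - 8*p + 16) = (p - 4)*(p + 2)*(p - 4)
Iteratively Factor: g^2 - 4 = (g - 2)*(g + 2)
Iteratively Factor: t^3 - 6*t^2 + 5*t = (t)*(t^2 - 6*t + 5) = t*(t - 5)*(t - 1)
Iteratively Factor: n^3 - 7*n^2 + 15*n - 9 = (n - 1)*(n^2 - 6*n + 9) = (n - 3)*(n - 1)*(n - 3)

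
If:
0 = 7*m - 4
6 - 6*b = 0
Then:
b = 1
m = 4/7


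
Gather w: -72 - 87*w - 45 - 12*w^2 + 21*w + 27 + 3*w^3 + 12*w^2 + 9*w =3*w^3 - 57*w - 90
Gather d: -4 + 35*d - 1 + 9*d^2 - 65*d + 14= 9*d^2 - 30*d + 9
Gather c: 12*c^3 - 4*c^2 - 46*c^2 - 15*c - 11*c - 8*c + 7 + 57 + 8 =12*c^3 - 50*c^2 - 34*c + 72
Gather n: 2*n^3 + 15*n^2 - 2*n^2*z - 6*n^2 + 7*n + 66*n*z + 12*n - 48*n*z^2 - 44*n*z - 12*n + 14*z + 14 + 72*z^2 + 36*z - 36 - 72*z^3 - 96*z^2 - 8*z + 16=2*n^3 + n^2*(9 - 2*z) + n*(-48*z^2 + 22*z + 7) - 72*z^3 - 24*z^2 + 42*z - 6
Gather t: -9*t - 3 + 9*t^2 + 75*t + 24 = 9*t^2 + 66*t + 21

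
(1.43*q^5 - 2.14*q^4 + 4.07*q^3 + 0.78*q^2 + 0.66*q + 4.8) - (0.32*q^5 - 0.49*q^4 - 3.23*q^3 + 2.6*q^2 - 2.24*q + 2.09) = 1.11*q^5 - 1.65*q^4 + 7.3*q^3 - 1.82*q^2 + 2.9*q + 2.71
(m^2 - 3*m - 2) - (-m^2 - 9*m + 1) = 2*m^2 + 6*m - 3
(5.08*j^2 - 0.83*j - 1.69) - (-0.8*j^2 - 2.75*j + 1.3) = 5.88*j^2 + 1.92*j - 2.99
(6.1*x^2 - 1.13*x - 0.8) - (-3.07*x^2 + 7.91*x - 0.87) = 9.17*x^2 - 9.04*x + 0.07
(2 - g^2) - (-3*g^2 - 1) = 2*g^2 + 3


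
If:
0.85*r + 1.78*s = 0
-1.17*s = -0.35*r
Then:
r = 0.00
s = 0.00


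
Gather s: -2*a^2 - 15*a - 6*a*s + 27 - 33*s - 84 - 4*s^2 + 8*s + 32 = -2*a^2 - 15*a - 4*s^2 + s*(-6*a - 25) - 25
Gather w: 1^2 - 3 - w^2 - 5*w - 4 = -w^2 - 5*w - 6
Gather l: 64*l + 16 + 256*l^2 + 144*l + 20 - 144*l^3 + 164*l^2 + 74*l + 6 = -144*l^3 + 420*l^2 + 282*l + 42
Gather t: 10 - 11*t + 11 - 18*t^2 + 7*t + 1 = -18*t^2 - 4*t + 22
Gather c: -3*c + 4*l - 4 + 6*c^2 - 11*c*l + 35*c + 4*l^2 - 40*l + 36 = 6*c^2 + c*(32 - 11*l) + 4*l^2 - 36*l + 32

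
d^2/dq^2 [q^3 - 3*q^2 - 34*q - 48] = 6*q - 6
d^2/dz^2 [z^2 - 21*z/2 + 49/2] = 2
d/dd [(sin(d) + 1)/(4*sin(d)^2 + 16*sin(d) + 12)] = -cos(d)/(4*(sin(d) + 3)^2)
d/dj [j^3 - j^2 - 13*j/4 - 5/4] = 3*j^2 - 2*j - 13/4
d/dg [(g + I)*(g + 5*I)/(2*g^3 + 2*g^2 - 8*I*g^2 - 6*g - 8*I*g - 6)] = (-g^4 - 12*I*g^3 + g^2*(-12 - 10*I) + g*(4 - 40*I) - 15 - 38*I)/(2*g^6 + g^5*(4 - 16*I) + g^4*(-42 - 32*I) + g^3*(-88 + 32*I) + g^2*(-26 + 96*I) + g*(36 + 48*I) + 18)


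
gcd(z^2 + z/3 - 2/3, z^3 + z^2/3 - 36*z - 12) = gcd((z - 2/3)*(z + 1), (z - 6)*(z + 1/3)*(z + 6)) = 1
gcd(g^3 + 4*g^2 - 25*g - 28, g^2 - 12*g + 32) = g - 4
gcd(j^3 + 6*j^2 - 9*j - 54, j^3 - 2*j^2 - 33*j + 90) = j^2 + 3*j - 18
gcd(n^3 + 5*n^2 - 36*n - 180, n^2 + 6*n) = n + 6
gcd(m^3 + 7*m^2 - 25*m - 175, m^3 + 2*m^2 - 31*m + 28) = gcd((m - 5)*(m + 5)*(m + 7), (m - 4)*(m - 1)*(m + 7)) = m + 7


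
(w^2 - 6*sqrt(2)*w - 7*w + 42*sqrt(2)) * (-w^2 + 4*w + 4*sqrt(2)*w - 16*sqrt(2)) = -w^4 + 11*w^3 + 10*sqrt(2)*w^3 - 110*sqrt(2)*w^2 - 76*w^2 + 280*sqrt(2)*w + 528*w - 1344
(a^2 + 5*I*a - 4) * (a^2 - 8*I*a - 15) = a^4 - 3*I*a^3 + 21*a^2 - 43*I*a + 60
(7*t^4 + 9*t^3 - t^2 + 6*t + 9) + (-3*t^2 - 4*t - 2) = 7*t^4 + 9*t^3 - 4*t^2 + 2*t + 7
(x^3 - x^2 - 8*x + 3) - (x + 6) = x^3 - x^2 - 9*x - 3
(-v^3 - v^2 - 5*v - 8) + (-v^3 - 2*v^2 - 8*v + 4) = -2*v^3 - 3*v^2 - 13*v - 4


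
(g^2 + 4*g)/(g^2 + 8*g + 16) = g/(g + 4)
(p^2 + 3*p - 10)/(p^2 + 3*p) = (p^2 + 3*p - 10)/(p*(p + 3))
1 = 1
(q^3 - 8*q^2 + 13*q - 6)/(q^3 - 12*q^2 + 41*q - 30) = (q - 1)/(q - 5)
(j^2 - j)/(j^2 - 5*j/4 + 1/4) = 4*j/(4*j - 1)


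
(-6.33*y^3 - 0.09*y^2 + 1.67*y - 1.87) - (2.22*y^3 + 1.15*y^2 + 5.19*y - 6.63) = -8.55*y^3 - 1.24*y^2 - 3.52*y + 4.76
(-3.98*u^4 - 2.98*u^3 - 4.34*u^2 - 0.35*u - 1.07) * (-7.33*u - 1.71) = 29.1734*u^5 + 28.6492*u^4 + 36.908*u^3 + 9.9869*u^2 + 8.4416*u + 1.8297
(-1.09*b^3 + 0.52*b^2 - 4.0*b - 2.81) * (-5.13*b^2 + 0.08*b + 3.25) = 5.5917*b^5 - 2.7548*b^4 + 17.0191*b^3 + 15.7853*b^2 - 13.2248*b - 9.1325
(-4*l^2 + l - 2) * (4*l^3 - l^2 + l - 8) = -16*l^5 + 8*l^4 - 13*l^3 + 35*l^2 - 10*l + 16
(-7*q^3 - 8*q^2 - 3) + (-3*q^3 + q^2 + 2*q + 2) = -10*q^3 - 7*q^2 + 2*q - 1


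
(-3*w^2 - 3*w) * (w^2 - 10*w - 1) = -3*w^4 + 27*w^3 + 33*w^2 + 3*w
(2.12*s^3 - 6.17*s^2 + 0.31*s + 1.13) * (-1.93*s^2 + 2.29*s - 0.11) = -4.0916*s^5 + 16.7629*s^4 - 14.9608*s^3 - 0.7923*s^2 + 2.5536*s - 0.1243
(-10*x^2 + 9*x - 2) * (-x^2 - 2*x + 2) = 10*x^4 + 11*x^3 - 36*x^2 + 22*x - 4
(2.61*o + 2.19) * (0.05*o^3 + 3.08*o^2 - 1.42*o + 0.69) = 0.1305*o^4 + 8.1483*o^3 + 3.039*o^2 - 1.3089*o + 1.5111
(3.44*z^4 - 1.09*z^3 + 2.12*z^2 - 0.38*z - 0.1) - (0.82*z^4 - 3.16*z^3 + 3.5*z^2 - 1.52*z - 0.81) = 2.62*z^4 + 2.07*z^3 - 1.38*z^2 + 1.14*z + 0.71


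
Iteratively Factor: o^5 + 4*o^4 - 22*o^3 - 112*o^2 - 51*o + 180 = (o + 4)*(o^4 - 22*o^2 - 24*o + 45) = (o + 3)*(o + 4)*(o^3 - 3*o^2 - 13*o + 15) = (o - 1)*(o + 3)*(o + 4)*(o^2 - 2*o - 15) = (o - 5)*(o - 1)*(o + 3)*(o + 4)*(o + 3)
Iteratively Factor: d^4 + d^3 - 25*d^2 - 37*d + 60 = (d + 3)*(d^3 - 2*d^2 - 19*d + 20) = (d + 3)*(d + 4)*(d^2 - 6*d + 5) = (d - 5)*(d + 3)*(d + 4)*(d - 1)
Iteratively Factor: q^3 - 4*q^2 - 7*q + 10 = (q + 2)*(q^2 - 6*q + 5) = (q - 5)*(q + 2)*(q - 1)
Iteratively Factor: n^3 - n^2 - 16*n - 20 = (n + 2)*(n^2 - 3*n - 10) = (n + 2)^2*(n - 5)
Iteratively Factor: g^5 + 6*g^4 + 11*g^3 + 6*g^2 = (g + 1)*(g^4 + 5*g^3 + 6*g^2) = (g + 1)*(g + 2)*(g^3 + 3*g^2) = g*(g + 1)*(g + 2)*(g^2 + 3*g) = g^2*(g + 1)*(g + 2)*(g + 3)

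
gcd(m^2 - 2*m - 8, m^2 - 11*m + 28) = m - 4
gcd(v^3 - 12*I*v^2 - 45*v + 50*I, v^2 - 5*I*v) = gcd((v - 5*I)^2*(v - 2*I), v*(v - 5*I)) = v - 5*I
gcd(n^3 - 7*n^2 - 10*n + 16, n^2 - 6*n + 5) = n - 1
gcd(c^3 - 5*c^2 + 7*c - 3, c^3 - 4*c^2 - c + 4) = c - 1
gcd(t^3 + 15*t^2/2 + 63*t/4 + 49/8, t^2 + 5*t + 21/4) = t + 7/2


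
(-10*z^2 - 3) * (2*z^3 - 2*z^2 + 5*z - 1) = -20*z^5 + 20*z^4 - 56*z^3 + 16*z^2 - 15*z + 3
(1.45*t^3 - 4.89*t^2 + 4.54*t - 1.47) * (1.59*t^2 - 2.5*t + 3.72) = 2.3055*t^5 - 11.4001*t^4 + 24.8376*t^3 - 31.8781*t^2 + 20.5638*t - 5.4684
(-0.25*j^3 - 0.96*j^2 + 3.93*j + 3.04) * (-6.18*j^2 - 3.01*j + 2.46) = 1.545*j^5 + 6.6853*j^4 - 22.0128*j^3 - 32.9781*j^2 + 0.5174*j + 7.4784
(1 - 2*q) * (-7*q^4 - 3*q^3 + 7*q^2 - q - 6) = 14*q^5 - q^4 - 17*q^3 + 9*q^2 + 11*q - 6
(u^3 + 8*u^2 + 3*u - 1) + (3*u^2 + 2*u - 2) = u^3 + 11*u^2 + 5*u - 3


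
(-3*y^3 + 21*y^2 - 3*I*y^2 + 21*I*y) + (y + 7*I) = -3*y^3 + 21*y^2 - 3*I*y^2 + y + 21*I*y + 7*I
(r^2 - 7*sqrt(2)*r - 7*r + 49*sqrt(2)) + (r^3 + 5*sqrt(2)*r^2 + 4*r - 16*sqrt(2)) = r^3 + r^2 + 5*sqrt(2)*r^2 - 7*sqrt(2)*r - 3*r + 33*sqrt(2)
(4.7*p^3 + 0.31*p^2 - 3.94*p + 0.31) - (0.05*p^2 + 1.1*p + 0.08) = 4.7*p^3 + 0.26*p^2 - 5.04*p + 0.23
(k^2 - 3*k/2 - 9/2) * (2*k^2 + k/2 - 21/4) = 2*k^4 - 5*k^3/2 - 15*k^2 + 45*k/8 + 189/8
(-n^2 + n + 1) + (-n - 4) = -n^2 - 3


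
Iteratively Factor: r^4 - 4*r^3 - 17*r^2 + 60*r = (r)*(r^3 - 4*r^2 - 17*r + 60) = r*(r + 4)*(r^2 - 8*r + 15) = r*(r - 5)*(r + 4)*(r - 3)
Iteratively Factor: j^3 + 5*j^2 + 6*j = (j)*(j^2 + 5*j + 6) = j*(j + 3)*(j + 2)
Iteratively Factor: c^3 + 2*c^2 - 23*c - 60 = (c + 4)*(c^2 - 2*c - 15) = (c + 3)*(c + 4)*(c - 5)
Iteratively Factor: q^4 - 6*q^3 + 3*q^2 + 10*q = (q)*(q^3 - 6*q^2 + 3*q + 10) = q*(q + 1)*(q^2 - 7*q + 10) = q*(q - 5)*(q + 1)*(q - 2)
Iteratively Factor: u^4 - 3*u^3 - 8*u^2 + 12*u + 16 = (u - 4)*(u^3 + u^2 - 4*u - 4) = (u - 4)*(u - 2)*(u^2 + 3*u + 2) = (u - 4)*(u - 2)*(u + 1)*(u + 2)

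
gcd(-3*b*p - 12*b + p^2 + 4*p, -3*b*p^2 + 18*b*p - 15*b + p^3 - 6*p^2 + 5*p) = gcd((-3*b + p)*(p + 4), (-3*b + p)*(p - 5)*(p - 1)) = -3*b + p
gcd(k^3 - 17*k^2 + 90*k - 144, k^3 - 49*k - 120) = k - 8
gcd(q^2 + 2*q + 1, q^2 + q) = q + 1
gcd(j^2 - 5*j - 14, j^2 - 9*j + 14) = j - 7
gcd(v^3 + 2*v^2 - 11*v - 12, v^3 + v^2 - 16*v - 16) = v^2 + 5*v + 4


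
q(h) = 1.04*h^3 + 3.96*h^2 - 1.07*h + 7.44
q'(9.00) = 322.93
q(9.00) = 1076.73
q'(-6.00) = 63.73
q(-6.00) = -68.22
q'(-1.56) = -5.83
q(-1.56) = 14.80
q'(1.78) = 22.91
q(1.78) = 23.95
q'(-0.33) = -3.34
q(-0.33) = 8.19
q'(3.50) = 64.87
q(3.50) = 96.80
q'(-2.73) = 0.56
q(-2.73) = 18.71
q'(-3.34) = 7.28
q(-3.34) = 16.44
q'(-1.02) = -5.90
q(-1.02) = 11.55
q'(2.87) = 47.36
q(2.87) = 61.57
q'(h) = 3.12*h^2 + 7.92*h - 1.07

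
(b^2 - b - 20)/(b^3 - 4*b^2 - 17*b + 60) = 1/(b - 3)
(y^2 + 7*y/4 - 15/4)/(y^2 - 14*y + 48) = (4*y^2 + 7*y - 15)/(4*(y^2 - 14*y + 48))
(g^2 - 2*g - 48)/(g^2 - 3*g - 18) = (-g^2 + 2*g + 48)/(-g^2 + 3*g + 18)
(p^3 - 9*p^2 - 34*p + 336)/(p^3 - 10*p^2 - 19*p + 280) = (p + 6)/(p + 5)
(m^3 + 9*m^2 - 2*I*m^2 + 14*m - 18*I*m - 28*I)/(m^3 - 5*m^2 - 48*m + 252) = (m^2 + 2*m*(1 - I) - 4*I)/(m^2 - 12*m + 36)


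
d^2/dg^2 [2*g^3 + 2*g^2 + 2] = 12*g + 4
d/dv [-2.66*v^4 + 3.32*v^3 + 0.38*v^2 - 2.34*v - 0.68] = -10.64*v^3 + 9.96*v^2 + 0.76*v - 2.34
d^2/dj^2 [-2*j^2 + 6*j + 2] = -4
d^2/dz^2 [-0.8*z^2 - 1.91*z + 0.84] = -1.60000000000000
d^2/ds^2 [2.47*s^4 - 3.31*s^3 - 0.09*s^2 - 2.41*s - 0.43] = 29.64*s^2 - 19.86*s - 0.18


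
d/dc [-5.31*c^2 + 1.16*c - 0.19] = 1.16 - 10.62*c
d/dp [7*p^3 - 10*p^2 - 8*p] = 21*p^2 - 20*p - 8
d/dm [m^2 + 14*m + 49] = 2*m + 14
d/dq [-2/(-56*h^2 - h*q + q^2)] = 2*(-h + 2*q)/(56*h^2 + h*q - q^2)^2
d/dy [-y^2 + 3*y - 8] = 3 - 2*y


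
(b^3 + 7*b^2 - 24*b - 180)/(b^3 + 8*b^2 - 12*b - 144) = (b - 5)/(b - 4)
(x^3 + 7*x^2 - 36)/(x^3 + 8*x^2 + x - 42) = (x + 6)/(x + 7)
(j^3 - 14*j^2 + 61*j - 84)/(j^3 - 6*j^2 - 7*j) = (j^2 - 7*j + 12)/(j*(j + 1))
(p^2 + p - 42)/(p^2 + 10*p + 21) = (p - 6)/(p + 3)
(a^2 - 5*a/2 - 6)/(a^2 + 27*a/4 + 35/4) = 2*(2*a^2 - 5*a - 12)/(4*a^2 + 27*a + 35)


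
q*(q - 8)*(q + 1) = q^3 - 7*q^2 - 8*q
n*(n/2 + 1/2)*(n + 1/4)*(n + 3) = n^4/2 + 17*n^3/8 + 2*n^2 + 3*n/8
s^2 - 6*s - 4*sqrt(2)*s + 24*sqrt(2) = (s - 6)*(s - 4*sqrt(2))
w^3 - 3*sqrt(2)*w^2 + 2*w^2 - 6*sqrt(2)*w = w*(w + 2)*(w - 3*sqrt(2))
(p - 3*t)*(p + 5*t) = p^2 + 2*p*t - 15*t^2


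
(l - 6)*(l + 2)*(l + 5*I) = l^3 - 4*l^2 + 5*I*l^2 - 12*l - 20*I*l - 60*I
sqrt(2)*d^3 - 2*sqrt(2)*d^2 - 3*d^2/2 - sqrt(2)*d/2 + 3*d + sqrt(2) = (d - 2)*(d - sqrt(2))*(sqrt(2)*d + 1/2)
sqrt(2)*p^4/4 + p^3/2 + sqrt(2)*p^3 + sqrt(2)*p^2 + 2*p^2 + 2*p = p*(p/2 + 1)*(p + 2)*(sqrt(2)*p/2 + 1)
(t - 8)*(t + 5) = t^2 - 3*t - 40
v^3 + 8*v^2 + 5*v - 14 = (v - 1)*(v + 2)*(v + 7)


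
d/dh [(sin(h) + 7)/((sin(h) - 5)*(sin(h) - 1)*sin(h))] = (-2*sin(h)^3 - 15*sin(h)^2 + 84*sin(h) - 35)*cos(h)/((sin(h) - 5)^2*(sin(h) - 1)^2*sin(h)^2)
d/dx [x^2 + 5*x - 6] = 2*x + 5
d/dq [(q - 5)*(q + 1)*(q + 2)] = 3*q^2 - 4*q - 13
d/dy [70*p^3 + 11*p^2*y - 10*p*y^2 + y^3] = 11*p^2 - 20*p*y + 3*y^2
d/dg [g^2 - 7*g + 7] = 2*g - 7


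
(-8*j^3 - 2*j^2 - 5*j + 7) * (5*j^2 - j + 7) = -40*j^5 - 2*j^4 - 79*j^3 + 26*j^2 - 42*j + 49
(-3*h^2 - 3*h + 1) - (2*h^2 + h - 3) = -5*h^2 - 4*h + 4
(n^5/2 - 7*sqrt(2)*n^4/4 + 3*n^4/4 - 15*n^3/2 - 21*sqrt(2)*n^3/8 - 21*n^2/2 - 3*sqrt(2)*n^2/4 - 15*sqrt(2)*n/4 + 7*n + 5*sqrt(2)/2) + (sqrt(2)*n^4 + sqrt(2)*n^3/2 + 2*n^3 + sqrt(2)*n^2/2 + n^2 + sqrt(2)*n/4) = n^5/2 - 3*sqrt(2)*n^4/4 + 3*n^4/4 - 11*n^3/2 - 17*sqrt(2)*n^3/8 - 19*n^2/2 - sqrt(2)*n^2/4 - 7*sqrt(2)*n/2 + 7*n + 5*sqrt(2)/2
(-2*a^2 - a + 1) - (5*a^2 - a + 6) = -7*a^2 - 5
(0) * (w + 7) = 0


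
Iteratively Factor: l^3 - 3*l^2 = (l)*(l^2 - 3*l) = l^2*(l - 3)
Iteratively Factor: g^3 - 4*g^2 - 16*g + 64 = (g + 4)*(g^2 - 8*g + 16) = (g - 4)*(g + 4)*(g - 4)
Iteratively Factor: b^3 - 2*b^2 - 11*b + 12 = (b - 1)*(b^2 - b - 12) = (b - 4)*(b - 1)*(b + 3)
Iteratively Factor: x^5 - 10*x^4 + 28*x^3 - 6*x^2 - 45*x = (x - 5)*(x^4 - 5*x^3 + 3*x^2 + 9*x) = x*(x - 5)*(x^3 - 5*x^2 + 3*x + 9) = x*(x - 5)*(x + 1)*(x^2 - 6*x + 9) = x*(x - 5)*(x - 3)*(x + 1)*(x - 3)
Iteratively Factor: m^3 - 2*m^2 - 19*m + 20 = (m - 5)*(m^2 + 3*m - 4) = (m - 5)*(m + 4)*(m - 1)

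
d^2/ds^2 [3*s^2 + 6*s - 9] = 6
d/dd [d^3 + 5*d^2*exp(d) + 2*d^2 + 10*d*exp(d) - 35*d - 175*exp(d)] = 5*d^2*exp(d) + 3*d^2 + 20*d*exp(d) + 4*d - 165*exp(d) - 35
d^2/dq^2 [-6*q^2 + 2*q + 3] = -12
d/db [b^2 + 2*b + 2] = 2*b + 2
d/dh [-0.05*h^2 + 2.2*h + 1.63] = 2.2 - 0.1*h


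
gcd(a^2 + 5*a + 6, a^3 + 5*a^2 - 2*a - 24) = a + 3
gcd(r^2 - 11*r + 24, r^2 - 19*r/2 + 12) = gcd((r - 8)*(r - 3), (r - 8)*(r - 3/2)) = r - 8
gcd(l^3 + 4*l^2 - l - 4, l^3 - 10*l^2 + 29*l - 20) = l - 1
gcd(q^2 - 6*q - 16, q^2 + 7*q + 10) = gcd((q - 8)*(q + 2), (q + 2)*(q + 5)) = q + 2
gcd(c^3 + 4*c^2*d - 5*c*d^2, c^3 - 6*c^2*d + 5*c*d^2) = c^2 - c*d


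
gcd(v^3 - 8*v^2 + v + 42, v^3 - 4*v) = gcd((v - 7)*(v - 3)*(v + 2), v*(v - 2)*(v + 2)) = v + 2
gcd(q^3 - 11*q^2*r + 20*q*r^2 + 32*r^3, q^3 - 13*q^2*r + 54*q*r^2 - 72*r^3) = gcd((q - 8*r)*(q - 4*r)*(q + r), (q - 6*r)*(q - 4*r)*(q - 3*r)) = q - 4*r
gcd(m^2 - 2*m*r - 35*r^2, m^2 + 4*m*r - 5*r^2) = m + 5*r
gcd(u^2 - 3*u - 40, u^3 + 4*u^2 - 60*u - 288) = u - 8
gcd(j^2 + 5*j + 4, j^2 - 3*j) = 1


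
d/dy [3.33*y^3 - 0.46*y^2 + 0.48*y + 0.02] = 9.99*y^2 - 0.92*y + 0.48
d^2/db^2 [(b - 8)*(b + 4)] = 2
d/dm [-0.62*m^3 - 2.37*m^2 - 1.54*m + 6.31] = -1.86*m^2 - 4.74*m - 1.54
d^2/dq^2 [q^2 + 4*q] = 2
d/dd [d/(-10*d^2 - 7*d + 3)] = (10*d^2 + 3)/(100*d^4 + 140*d^3 - 11*d^2 - 42*d + 9)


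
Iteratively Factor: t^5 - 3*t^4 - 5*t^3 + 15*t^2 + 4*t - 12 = (t + 2)*(t^4 - 5*t^3 + 5*t^2 + 5*t - 6) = (t - 2)*(t + 2)*(t^3 - 3*t^2 - t + 3) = (t - 2)*(t - 1)*(t + 2)*(t^2 - 2*t - 3) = (t - 2)*(t - 1)*(t + 1)*(t + 2)*(t - 3)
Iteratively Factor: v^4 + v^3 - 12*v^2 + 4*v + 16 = (v + 1)*(v^3 - 12*v + 16) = (v - 2)*(v + 1)*(v^2 + 2*v - 8) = (v - 2)*(v + 1)*(v + 4)*(v - 2)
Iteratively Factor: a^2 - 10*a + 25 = (a - 5)*(a - 5)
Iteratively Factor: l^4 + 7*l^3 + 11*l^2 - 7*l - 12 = (l - 1)*(l^3 + 8*l^2 + 19*l + 12) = (l - 1)*(l + 4)*(l^2 + 4*l + 3) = (l - 1)*(l + 3)*(l + 4)*(l + 1)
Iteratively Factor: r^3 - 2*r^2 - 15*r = (r)*(r^2 - 2*r - 15) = r*(r + 3)*(r - 5)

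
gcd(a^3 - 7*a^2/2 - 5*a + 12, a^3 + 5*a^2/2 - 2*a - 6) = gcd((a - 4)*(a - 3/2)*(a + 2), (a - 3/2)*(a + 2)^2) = a^2 + a/2 - 3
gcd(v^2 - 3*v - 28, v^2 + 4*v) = v + 4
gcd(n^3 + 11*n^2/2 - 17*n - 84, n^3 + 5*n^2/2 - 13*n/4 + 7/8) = n + 7/2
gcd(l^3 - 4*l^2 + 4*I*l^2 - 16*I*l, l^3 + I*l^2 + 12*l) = l^2 + 4*I*l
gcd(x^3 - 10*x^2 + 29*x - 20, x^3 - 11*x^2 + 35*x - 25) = x^2 - 6*x + 5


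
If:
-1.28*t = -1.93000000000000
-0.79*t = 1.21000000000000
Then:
No Solution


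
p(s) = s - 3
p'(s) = 1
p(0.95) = -2.05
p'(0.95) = 1.00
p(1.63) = -1.37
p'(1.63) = 1.00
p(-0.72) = -3.72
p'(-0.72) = 1.00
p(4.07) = 1.07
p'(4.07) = 1.00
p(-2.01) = -5.01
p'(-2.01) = 1.00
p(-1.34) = -4.34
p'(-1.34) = 1.00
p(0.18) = -2.82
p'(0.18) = 1.00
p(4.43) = 1.43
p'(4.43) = 1.00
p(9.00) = 6.00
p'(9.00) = 1.00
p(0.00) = -3.00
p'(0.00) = 1.00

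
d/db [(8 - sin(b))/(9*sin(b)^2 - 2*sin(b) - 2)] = 9*(sin(b)^2 - 16*sin(b) + 2)*cos(b)/(9*sin(b)^2 - 2*sin(b) - 2)^2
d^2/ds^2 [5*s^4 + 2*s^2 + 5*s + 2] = 60*s^2 + 4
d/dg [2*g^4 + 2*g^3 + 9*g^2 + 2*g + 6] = 8*g^3 + 6*g^2 + 18*g + 2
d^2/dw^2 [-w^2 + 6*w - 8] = -2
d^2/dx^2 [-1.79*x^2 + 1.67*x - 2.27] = -3.58000000000000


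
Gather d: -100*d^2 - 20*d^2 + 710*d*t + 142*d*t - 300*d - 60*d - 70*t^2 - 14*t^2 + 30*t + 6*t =-120*d^2 + d*(852*t - 360) - 84*t^2 + 36*t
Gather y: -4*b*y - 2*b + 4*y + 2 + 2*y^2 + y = -2*b + 2*y^2 + y*(5 - 4*b) + 2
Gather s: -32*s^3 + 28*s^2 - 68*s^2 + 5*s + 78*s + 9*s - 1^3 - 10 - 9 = -32*s^3 - 40*s^2 + 92*s - 20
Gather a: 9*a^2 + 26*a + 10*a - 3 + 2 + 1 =9*a^2 + 36*a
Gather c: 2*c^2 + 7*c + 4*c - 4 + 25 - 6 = 2*c^2 + 11*c + 15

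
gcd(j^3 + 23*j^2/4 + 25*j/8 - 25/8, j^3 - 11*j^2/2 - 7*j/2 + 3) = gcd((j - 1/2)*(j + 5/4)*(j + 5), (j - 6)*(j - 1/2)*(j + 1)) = j - 1/2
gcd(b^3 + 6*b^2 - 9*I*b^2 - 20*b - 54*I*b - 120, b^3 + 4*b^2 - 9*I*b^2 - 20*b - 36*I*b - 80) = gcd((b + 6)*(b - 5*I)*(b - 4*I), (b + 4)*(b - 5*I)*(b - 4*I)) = b^2 - 9*I*b - 20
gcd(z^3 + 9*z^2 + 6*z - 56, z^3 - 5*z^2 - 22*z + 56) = z^2 + 2*z - 8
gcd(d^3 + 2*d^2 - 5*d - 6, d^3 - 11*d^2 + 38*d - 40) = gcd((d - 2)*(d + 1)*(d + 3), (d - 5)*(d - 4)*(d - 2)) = d - 2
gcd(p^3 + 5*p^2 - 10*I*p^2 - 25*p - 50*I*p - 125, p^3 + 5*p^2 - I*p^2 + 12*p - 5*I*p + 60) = p + 5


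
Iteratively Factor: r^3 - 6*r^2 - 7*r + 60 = (r - 4)*(r^2 - 2*r - 15) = (r - 4)*(r + 3)*(r - 5)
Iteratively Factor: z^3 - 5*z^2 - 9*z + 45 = (z - 5)*(z^2 - 9) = (z - 5)*(z + 3)*(z - 3)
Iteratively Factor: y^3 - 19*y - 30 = (y + 2)*(y^2 - 2*y - 15) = (y - 5)*(y + 2)*(y + 3)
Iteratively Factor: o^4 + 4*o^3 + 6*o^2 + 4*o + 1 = (o + 1)*(o^3 + 3*o^2 + 3*o + 1) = (o + 1)^2*(o^2 + 2*o + 1) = (o + 1)^3*(o + 1)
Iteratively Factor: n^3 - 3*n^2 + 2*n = (n)*(n^2 - 3*n + 2) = n*(n - 1)*(n - 2)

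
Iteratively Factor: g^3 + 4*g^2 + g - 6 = (g + 2)*(g^2 + 2*g - 3) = (g + 2)*(g + 3)*(g - 1)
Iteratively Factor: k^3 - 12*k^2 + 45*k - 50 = (k - 5)*(k^2 - 7*k + 10) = (k - 5)^2*(k - 2)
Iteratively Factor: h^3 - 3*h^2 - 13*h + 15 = (h - 1)*(h^2 - 2*h - 15) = (h - 5)*(h - 1)*(h + 3)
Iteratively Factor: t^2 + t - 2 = (t - 1)*(t + 2)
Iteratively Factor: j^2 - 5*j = (j - 5)*(j)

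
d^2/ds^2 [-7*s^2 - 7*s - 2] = -14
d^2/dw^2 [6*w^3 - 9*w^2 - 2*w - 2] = 36*w - 18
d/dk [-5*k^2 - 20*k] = -10*k - 20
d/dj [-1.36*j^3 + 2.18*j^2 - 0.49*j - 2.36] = -4.08*j^2 + 4.36*j - 0.49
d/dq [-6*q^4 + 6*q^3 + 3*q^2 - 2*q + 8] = -24*q^3 + 18*q^2 + 6*q - 2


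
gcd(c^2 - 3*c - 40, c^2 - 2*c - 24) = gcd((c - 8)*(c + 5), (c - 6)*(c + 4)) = 1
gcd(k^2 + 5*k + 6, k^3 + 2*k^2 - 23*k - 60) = k + 3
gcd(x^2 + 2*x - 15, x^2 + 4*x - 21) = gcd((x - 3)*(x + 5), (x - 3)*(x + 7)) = x - 3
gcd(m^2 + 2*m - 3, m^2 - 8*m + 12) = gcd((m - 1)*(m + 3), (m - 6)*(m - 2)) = 1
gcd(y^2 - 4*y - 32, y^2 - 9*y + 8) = y - 8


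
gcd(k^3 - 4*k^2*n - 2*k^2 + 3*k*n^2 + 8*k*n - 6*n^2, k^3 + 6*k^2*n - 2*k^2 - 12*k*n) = k - 2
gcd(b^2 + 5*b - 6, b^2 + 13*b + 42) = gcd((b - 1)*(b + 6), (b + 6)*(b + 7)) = b + 6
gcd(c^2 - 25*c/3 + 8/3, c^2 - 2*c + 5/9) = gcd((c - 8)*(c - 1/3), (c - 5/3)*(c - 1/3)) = c - 1/3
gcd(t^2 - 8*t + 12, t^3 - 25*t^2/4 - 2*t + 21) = t^2 - 8*t + 12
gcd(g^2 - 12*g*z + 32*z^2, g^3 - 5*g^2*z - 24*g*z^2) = -g + 8*z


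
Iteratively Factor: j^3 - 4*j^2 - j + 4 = (j - 4)*(j^2 - 1) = (j - 4)*(j - 1)*(j + 1)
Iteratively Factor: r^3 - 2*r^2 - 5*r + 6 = (r - 1)*(r^2 - r - 6) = (r - 3)*(r - 1)*(r + 2)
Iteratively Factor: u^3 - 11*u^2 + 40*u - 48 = (u - 4)*(u^2 - 7*u + 12) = (u - 4)^2*(u - 3)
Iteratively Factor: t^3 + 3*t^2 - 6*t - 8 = (t - 2)*(t^2 + 5*t + 4) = (t - 2)*(t + 4)*(t + 1)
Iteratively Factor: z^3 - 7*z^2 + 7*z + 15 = (z + 1)*(z^2 - 8*z + 15) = (z - 5)*(z + 1)*(z - 3)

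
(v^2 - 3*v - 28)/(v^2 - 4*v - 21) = (v + 4)/(v + 3)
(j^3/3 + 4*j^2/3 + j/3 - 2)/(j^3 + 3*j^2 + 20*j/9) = 3*(j^3 + 4*j^2 + j - 6)/(j*(9*j^2 + 27*j + 20))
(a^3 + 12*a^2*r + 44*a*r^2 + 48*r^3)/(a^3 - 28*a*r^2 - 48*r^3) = (-a - 6*r)/(-a + 6*r)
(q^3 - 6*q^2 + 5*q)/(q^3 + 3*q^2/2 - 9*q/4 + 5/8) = 8*q*(q^2 - 6*q + 5)/(8*q^3 + 12*q^2 - 18*q + 5)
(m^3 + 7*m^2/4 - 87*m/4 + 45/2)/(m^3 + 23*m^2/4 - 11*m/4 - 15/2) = (m - 3)/(m + 1)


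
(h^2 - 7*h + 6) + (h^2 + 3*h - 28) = 2*h^2 - 4*h - 22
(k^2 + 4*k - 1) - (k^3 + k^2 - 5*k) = -k^3 + 9*k - 1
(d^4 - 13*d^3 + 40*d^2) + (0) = d^4 - 13*d^3 + 40*d^2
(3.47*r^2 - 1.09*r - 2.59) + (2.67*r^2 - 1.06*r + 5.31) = 6.14*r^2 - 2.15*r + 2.72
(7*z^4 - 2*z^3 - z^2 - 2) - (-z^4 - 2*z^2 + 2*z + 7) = 8*z^4 - 2*z^3 + z^2 - 2*z - 9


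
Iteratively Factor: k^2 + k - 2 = (k + 2)*(k - 1)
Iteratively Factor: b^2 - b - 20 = (b - 5)*(b + 4)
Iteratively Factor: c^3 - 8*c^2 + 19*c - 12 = (c - 3)*(c^2 - 5*c + 4) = (c - 4)*(c - 3)*(c - 1)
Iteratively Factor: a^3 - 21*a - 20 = (a + 4)*(a^2 - 4*a - 5) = (a + 1)*(a + 4)*(a - 5)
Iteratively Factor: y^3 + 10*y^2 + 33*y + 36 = (y + 3)*(y^2 + 7*y + 12) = (y + 3)*(y + 4)*(y + 3)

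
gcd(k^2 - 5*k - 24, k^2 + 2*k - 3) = k + 3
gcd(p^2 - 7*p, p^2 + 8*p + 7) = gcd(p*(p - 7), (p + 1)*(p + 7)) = 1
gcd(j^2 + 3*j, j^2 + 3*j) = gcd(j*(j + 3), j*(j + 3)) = j^2 + 3*j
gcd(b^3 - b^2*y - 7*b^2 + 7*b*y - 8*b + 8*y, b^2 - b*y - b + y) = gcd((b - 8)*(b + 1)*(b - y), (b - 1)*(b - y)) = -b + y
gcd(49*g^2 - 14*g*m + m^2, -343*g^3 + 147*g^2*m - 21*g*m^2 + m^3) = 49*g^2 - 14*g*m + m^2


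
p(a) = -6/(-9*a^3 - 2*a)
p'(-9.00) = 0.00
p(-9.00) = 0.00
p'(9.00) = 0.00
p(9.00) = 0.00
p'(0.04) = -1888.21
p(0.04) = 74.46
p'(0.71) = -4.35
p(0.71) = 1.29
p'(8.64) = -0.00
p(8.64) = 0.00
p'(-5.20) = -0.00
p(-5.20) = -0.00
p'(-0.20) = -82.95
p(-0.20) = -12.71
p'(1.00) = -1.44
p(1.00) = 0.55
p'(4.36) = -0.01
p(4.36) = 0.01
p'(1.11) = -1.00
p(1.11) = 0.41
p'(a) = -6*(27*a^2 + 2)/(-9*a^3 - 2*a)^2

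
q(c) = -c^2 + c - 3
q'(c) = 1 - 2*c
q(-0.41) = -3.58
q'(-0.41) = 1.82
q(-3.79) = -21.15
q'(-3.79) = 8.58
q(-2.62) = -12.48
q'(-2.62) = 6.24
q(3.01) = -9.05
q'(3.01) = -5.02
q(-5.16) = -34.79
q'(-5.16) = 11.32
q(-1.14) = -5.44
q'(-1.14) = 3.28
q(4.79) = -21.15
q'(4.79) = -8.58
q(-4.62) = -28.96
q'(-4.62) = 10.24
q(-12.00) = -159.00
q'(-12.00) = 25.00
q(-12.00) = -159.00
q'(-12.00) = 25.00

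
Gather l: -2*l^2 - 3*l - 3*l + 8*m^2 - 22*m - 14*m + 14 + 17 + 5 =-2*l^2 - 6*l + 8*m^2 - 36*m + 36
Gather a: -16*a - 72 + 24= -16*a - 48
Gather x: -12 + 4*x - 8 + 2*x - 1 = 6*x - 21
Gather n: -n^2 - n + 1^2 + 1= -n^2 - n + 2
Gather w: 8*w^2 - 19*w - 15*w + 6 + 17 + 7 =8*w^2 - 34*w + 30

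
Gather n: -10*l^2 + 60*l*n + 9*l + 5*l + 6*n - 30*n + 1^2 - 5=-10*l^2 + 14*l + n*(60*l - 24) - 4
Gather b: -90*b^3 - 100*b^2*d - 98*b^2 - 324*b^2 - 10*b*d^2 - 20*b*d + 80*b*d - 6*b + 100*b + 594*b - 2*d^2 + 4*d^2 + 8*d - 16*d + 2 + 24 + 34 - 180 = -90*b^3 + b^2*(-100*d - 422) + b*(-10*d^2 + 60*d + 688) + 2*d^2 - 8*d - 120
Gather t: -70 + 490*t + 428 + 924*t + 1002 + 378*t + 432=1792*t + 1792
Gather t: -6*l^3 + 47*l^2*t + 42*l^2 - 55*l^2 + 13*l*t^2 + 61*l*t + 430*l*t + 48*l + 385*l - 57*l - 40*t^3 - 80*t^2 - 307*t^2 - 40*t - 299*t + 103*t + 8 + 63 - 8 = -6*l^3 - 13*l^2 + 376*l - 40*t^3 + t^2*(13*l - 387) + t*(47*l^2 + 491*l - 236) + 63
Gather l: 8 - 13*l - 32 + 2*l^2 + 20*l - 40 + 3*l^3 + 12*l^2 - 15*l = 3*l^3 + 14*l^2 - 8*l - 64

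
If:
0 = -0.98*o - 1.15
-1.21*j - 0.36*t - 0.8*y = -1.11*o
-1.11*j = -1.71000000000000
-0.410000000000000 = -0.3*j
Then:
No Solution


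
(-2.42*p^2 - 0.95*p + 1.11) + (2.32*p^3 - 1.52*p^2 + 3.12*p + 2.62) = 2.32*p^3 - 3.94*p^2 + 2.17*p + 3.73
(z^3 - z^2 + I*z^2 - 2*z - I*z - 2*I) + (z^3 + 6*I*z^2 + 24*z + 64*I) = 2*z^3 - z^2 + 7*I*z^2 + 22*z - I*z + 62*I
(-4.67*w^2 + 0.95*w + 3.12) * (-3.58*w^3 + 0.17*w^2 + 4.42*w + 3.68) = 16.7186*w^5 - 4.1949*w^4 - 31.6495*w^3 - 12.4562*w^2 + 17.2864*w + 11.4816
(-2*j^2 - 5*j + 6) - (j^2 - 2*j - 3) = -3*j^2 - 3*j + 9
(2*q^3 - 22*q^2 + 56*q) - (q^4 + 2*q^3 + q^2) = -q^4 - 23*q^2 + 56*q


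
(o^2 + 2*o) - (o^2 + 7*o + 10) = -5*o - 10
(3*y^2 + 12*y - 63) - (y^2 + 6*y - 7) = 2*y^2 + 6*y - 56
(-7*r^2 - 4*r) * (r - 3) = -7*r^3 + 17*r^2 + 12*r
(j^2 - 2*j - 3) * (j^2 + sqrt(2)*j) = j^4 - 2*j^3 + sqrt(2)*j^3 - 3*j^2 - 2*sqrt(2)*j^2 - 3*sqrt(2)*j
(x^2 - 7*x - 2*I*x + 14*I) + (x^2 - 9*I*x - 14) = 2*x^2 - 7*x - 11*I*x - 14 + 14*I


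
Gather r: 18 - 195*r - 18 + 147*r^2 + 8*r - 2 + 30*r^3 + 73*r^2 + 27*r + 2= 30*r^3 + 220*r^2 - 160*r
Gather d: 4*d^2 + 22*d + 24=4*d^2 + 22*d + 24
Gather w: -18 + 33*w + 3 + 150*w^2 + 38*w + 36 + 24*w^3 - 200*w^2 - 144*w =24*w^3 - 50*w^2 - 73*w + 21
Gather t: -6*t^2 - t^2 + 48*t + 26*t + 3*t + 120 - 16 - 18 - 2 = -7*t^2 + 77*t + 84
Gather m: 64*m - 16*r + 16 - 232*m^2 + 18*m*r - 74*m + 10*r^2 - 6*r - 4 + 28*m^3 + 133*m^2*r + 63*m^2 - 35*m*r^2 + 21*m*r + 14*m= 28*m^3 + m^2*(133*r - 169) + m*(-35*r^2 + 39*r + 4) + 10*r^2 - 22*r + 12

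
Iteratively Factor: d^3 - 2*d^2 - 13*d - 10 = (d + 2)*(d^2 - 4*d - 5) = (d - 5)*(d + 2)*(d + 1)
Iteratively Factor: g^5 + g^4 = (g)*(g^4 + g^3) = g^2*(g^3 + g^2) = g^2*(g + 1)*(g^2) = g^3*(g + 1)*(g)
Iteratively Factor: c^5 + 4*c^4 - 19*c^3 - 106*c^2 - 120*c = (c + 4)*(c^4 - 19*c^2 - 30*c) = (c + 3)*(c + 4)*(c^3 - 3*c^2 - 10*c) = (c + 2)*(c + 3)*(c + 4)*(c^2 - 5*c) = (c - 5)*(c + 2)*(c + 3)*(c + 4)*(c)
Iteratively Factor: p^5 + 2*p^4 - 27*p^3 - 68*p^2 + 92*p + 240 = (p - 2)*(p^4 + 4*p^3 - 19*p^2 - 106*p - 120) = (p - 2)*(p + 3)*(p^3 + p^2 - 22*p - 40) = (p - 2)*(p + 2)*(p + 3)*(p^2 - p - 20) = (p - 5)*(p - 2)*(p + 2)*(p + 3)*(p + 4)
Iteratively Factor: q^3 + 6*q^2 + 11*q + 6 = (q + 2)*(q^2 + 4*q + 3) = (q + 1)*(q + 2)*(q + 3)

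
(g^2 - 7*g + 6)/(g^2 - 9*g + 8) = (g - 6)/(g - 8)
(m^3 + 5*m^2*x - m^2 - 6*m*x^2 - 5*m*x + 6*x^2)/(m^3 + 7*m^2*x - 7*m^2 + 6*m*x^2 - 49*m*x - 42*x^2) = (m^2 - m*x - m + x)/(m^2 + m*x - 7*m - 7*x)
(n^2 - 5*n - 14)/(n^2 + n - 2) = (n - 7)/(n - 1)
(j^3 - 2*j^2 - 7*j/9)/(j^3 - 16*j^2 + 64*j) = (j^2 - 2*j - 7/9)/(j^2 - 16*j + 64)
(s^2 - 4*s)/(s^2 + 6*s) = (s - 4)/(s + 6)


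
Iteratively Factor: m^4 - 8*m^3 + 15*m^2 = (m - 3)*(m^3 - 5*m^2) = m*(m - 3)*(m^2 - 5*m) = m*(m - 5)*(m - 3)*(m)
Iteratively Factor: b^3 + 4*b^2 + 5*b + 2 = (b + 1)*(b^2 + 3*b + 2) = (b + 1)*(b + 2)*(b + 1)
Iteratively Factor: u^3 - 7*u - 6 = (u - 3)*(u^2 + 3*u + 2) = (u - 3)*(u + 2)*(u + 1)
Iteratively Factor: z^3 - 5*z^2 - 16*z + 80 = (z + 4)*(z^2 - 9*z + 20) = (z - 5)*(z + 4)*(z - 4)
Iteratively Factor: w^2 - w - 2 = (w + 1)*(w - 2)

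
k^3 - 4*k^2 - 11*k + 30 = (k - 5)*(k - 2)*(k + 3)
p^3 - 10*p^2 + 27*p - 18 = (p - 6)*(p - 3)*(p - 1)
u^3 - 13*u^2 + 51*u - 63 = (u - 7)*(u - 3)^2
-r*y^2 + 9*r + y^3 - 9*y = (-r + y)*(y - 3)*(y + 3)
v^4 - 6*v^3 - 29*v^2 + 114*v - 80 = (v - 8)*(v - 2)*(v - 1)*(v + 5)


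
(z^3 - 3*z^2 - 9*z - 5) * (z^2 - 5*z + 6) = z^5 - 8*z^4 + 12*z^3 + 22*z^2 - 29*z - 30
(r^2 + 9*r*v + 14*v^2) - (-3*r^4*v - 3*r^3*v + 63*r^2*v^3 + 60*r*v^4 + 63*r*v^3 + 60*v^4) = 3*r^4*v + 3*r^3*v - 63*r^2*v^3 + r^2 - 60*r*v^4 - 63*r*v^3 + 9*r*v - 60*v^4 + 14*v^2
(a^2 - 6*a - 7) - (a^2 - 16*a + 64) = 10*a - 71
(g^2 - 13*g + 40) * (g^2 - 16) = g^4 - 13*g^3 + 24*g^2 + 208*g - 640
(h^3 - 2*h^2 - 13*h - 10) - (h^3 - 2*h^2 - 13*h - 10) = 0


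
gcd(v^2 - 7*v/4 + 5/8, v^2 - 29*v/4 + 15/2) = v - 5/4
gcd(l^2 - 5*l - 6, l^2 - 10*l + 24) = l - 6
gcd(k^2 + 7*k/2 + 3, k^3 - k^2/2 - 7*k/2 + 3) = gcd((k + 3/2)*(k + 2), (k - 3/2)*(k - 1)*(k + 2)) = k + 2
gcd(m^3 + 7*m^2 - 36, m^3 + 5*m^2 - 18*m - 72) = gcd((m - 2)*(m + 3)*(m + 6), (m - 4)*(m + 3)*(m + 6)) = m^2 + 9*m + 18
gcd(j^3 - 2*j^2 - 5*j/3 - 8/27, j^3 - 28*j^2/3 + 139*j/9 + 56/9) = j^2 - 7*j/3 - 8/9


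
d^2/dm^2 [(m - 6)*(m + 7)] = 2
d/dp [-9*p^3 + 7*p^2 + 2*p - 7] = -27*p^2 + 14*p + 2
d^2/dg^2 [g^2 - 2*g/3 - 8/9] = 2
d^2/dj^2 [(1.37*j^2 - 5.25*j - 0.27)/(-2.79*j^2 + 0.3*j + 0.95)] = (-1.4210854715202e-14*j^4 + 79.4396700000001*j^3 - 9.176868*j^2 + 82.13481*j - 3.98548)/(21.717639*j^6 - 7.00569*j^5 - 21.431385*j^4 + 4.7439*j^3 + 7.297425*j^2 - 0.81225*j - 0.857375)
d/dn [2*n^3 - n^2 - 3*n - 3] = 6*n^2 - 2*n - 3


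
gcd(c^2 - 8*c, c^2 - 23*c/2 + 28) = c - 8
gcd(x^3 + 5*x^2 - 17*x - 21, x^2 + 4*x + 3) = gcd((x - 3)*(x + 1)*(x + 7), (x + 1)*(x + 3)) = x + 1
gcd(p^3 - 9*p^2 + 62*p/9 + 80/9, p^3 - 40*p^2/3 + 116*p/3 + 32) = p^2 - 22*p/3 - 16/3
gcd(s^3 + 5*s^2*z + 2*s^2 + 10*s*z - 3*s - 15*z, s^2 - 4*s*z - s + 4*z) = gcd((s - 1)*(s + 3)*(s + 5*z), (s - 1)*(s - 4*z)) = s - 1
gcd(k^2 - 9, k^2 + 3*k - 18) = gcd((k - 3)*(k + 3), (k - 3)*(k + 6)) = k - 3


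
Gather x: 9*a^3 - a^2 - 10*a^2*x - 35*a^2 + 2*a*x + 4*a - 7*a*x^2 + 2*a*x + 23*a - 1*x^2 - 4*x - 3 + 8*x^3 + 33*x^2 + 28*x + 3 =9*a^3 - 36*a^2 + 27*a + 8*x^3 + x^2*(32 - 7*a) + x*(-10*a^2 + 4*a + 24)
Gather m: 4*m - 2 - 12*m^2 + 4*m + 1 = -12*m^2 + 8*m - 1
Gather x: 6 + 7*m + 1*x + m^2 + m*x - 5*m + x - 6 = m^2 + 2*m + x*(m + 2)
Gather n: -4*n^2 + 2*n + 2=-4*n^2 + 2*n + 2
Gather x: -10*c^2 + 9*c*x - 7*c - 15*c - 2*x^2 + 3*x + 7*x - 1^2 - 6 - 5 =-10*c^2 - 22*c - 2*x^2 + x*(9*c + 10) - 12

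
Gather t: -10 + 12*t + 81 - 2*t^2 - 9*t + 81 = -2*t^2 + 3*t + 152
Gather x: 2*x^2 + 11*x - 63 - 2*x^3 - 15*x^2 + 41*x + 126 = -2*x^3 - 13*x^2 + 52*x + 63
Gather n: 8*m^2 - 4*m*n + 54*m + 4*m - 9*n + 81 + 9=8*m^2 + 58*m + n*(-4*m - 9) + 90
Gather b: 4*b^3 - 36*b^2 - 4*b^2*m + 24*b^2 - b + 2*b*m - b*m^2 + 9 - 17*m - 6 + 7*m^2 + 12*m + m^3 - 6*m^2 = 4*b^3 + b^2*(-4*m - 12) + b*(-m^2 + 2*m - 1) + m^3 + m^2 - 5*m + 3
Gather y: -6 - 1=-7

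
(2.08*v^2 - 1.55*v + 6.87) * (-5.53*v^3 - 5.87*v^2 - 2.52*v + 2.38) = -11.5024*v^5 - 3.6381*v^4 - 34.1342*v^3 - 31.4705*v^2 - 21.0014*v + 16.3506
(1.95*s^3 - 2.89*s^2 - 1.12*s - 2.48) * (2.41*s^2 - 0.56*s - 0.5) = 4.6995*s^5 - 8.0569*s^4 - 2.0558*s^3 - 3.9046*s^2 + 1.9488*s + 1.24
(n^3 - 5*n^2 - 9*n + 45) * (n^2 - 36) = n^5 - 5*n^4 - 45*n^3 + 225*n^2 + 324*n - 1620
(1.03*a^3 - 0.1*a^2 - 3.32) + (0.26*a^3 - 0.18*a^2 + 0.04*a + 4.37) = 1.29*a^3 - 0.28*a^2 + 0.04*a + 1.05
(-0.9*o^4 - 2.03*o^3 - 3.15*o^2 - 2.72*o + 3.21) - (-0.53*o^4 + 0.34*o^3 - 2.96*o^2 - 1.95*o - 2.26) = -0.37*o^4 - 2.37*o^3 - 0.19*o^2 - 0.77*o + 5.47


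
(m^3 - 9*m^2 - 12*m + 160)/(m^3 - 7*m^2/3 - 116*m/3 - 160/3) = 3*(m - 5)/(3*m + 5)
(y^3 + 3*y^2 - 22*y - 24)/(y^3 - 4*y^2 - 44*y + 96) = (y^2 - 3*y - 4)/(y^2 - 10*y + 16)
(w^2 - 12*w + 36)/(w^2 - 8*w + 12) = (w - 6)/(w - 2)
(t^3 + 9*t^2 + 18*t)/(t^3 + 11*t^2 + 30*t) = (t + 3)/(t + 5)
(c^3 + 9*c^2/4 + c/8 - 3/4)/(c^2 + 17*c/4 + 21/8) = (2*c^2 + 3*c - 2)/(2*c + 7)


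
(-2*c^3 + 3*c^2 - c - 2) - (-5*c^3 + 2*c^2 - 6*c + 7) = 3*c^3 + c^2 + 5*c - 9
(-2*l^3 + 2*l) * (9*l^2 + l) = -18*l^5 - 2*l^4 + 18*l^3 + 2*l^2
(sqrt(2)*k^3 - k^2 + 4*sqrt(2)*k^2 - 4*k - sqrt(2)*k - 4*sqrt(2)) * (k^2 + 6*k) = sqrt(2)*k^5 - k^4 + 10*sqrt(2)*k^4 - 10*k^3 + 23*sqrt(2)*k^3 - 24*k^2 - 10*sqrt(2)*k^2 - 24*sqrt(2)*k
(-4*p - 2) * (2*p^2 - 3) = -8*p^3 - 4*p^2 + 12*p + 6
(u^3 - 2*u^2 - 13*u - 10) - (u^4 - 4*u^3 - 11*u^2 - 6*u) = -u^4 + 5*u^3 + 9*u^2 - 7*u - 10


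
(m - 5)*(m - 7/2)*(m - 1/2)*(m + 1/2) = m^4 - 17*m^3/2 + 69*m^2/4 + 17*m/8 - 35/8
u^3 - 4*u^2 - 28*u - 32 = (u - 8)*(u + 2)^2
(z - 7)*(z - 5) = z^2 - 12*z + 35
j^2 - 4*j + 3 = (j - 3)*(j - 1)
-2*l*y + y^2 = y*(-2*l + y)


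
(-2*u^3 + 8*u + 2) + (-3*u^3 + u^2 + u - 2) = -5*u^3 + u^2 + 9*u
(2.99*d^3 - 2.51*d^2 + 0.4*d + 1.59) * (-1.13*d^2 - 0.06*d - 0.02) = -3.3787*d^5 + 2.6569*d^4 - 0.3612*d^3 - 1.7705*d^2 - 0.1034*d - 0.0318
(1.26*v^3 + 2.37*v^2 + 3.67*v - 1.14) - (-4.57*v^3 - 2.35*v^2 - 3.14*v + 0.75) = 5.83*v^3 + 4.72*v^2 + 6.81*v - 1.89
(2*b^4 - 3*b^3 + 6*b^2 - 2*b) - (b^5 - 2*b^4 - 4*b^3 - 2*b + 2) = -b^5 + 4*b^4 + b^3 + 6*b^2 - 2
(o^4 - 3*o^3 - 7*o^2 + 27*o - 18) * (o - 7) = o^5 - 10*o^4 + 14*o^3 + 76*o^2 - 207*o + 126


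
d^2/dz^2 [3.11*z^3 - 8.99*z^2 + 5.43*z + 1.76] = 18.66*z - 17.98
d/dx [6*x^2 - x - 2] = 12*x - 1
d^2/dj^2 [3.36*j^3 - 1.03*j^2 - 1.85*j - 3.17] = 20.16*j - 2.06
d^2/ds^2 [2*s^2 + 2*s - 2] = 4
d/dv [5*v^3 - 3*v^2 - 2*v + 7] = 15*v^2 - 6*v - 2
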